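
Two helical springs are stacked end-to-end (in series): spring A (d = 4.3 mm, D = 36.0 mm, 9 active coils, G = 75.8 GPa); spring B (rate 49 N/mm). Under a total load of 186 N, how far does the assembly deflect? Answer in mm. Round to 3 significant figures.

27.9 mm

k_A = Gd⁴/(8D³N_a) = (75.8×10³)(4.3⁴)/(8·36.0³·9) = 7.7144 N/mm
Series: 1/k_eq = 1/7.7144 + 1/49 = 0.15004; k_eq = 6.6651 N/mm
δ = F/k_eq = 186/6.6651 = 27.907 mm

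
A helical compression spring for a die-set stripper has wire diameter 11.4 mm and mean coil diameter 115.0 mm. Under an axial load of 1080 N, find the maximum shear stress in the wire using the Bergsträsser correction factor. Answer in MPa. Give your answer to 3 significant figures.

Spring index C = D/d = 115.0/11.4 = 10.0877
K_B = (4C+2)/(4C−3) = 42.351/37.351 = 1.1339
τ₀ = 8FD/(πd³) = 8·1080·115.0/(π·11.4³) = 993600/4654.4 = 213.48 MPa
τ_max = K·τ₀ = 1.1339 × 213.48 = 242.05 MPa

242 MPa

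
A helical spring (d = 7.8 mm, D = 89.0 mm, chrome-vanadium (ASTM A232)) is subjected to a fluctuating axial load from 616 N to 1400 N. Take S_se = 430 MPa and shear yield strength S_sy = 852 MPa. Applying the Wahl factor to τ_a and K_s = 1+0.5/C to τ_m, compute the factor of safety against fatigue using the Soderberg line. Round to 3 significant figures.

0.926

C = D/d = 89.0/7.8 = 11.4103; K_W = (4C−1)/(4C−4)+0.615/C = 1.1259; K_s = 1+0.5/C = 1.0438
F_a = (F_max−F_min)/2 = 392 N; F_m = (F_max+F_min)/2 = 1008 N
τ_a = K_W·8F_aD/(πd³) = 1.1259 × 187.21 = 210.79 MPa
τ_m = K_s·8F_mD/(πd³) = 1.0438 × 481.4 = 502.5 MPa
Soderberg: 1/n_f = τ_a/S_se + τ_m/S_sy = 210.79/430 + 502.5/852 = 0.49021 + 0.58978 = 1.08
n_f = 1/1.08 = 0.9259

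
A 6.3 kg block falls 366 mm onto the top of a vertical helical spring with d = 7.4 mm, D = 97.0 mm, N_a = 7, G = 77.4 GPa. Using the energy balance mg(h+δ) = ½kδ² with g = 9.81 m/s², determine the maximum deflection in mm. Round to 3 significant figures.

114 mm

k = Gd⁴/(8D³N_a) = (77.4×10³)(7.4⁴)/(8·97.0³·7) = 4.5411 N/mm
W = mg = 6.3 × 9.81 = 61.803 N
½kδ² − Wδ − Wh = 0 → δ = (W + √(W² + 2kWh))/k
δ = (61.803 + √(3819.6 + 205440))/4.5411 = (61.803 + 457.45)/4.5411 = 114.34 mm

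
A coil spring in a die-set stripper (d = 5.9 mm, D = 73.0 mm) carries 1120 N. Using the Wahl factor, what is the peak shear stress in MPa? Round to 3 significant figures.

Spring index C = D/d = 73.0/5.9 = 12.3729
K_W = (4C−1)/(4C−4) + 0.615/C = 48.492/45.492 + 0.0497 = 1.1157
τ₀ = 8FD/(πd³) = 8·1120·73.0/(π·5.9³) = 654080/645.22 = 1013.7 MPa
τ_max = K·τ₀ = 1.1157 × 1013.7 = 1131 MPa

1130 MPa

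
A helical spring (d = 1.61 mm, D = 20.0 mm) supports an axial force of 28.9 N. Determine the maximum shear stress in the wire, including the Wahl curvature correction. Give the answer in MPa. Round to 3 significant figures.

393 MPa

Spring index C = D/d = 20.0/1.61 = 12.4224
K_W = (4C−1)/(4C−4) + 0.615/C = 48.689/45.689 + 0.0495 = 1.1152
τ₀ = 8FD/(πd³) = 8·28.9·20.0/(π·1.61³) = 4624/13.111 = 352.69 MPa
τ_max = K·τ₀ = 1.1152 × 352.69 = 393.31 MPa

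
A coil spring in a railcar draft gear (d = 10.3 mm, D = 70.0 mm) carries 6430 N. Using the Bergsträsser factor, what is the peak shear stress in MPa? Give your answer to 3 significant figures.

1270 MPa

Spring index C = D/d = 70.0/10.3 = 6.7961
K_B = (4C+2)/(4C−3) = 29.184/24.184 = 1.2067
τ₀ = 8FD/(πd³) = 8·6430·70.0/(π·10.3³) = 3.6008e+06/3432.9 = 1048.9 MPa
τ_max = K·τ₀ = 1.2067 × 1048.9 = 1265.8 MPa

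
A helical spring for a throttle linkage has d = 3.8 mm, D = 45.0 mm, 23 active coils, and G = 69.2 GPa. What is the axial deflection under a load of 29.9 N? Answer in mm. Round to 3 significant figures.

34.7 mm

k = Gd⁴/(8D³N_a) = (69.2×10³)(3.8⁴)/(8·45.0³·23) = 0.86057 N/mm
δ = F/k = 29.9 / 0.86057 = 34.745 mm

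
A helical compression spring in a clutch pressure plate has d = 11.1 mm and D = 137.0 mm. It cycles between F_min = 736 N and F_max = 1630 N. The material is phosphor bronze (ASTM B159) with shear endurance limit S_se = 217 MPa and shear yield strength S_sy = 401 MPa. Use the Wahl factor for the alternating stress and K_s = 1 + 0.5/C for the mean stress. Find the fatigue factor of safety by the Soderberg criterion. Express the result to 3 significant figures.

C = D/d = 137.0/11.1 = 12.3423; K_W = (4C−1)/(4C−4)+0.615/C = 1.1160; K_s = 1+0.5/C = 1.0405
F_a = (F_max−F_min)/2 = 447 N; F_m = (F_max+F_min)/2 = 1183 N
τ_a = K_W·8F_aD/(πd³) = 1.1160 × 114.02 = 127.25 MPa
τ_m = K_s·8F_mD/(πd³) = 1.0405 × 301.77 = 314 MPa
Soderberg: 1/n_f = τ_a/S_se + τ_m/S_sy = 127.25/217 + 314/401 = 0.58639 + 0.78303 = 1.3694
n_f = 1/1.3694 = 0.7302

0.730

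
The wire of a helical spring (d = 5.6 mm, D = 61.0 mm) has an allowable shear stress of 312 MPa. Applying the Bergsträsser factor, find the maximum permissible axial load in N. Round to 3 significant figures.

314 N

C = D/d = 61.0/5.6 = 10.8929
K_B = (4C+2)/(4C−3) = 45.571/40.571 = 1.1232
τ_max = K·8FD/(πd³) → F_max = τ_allow·πd³/(8DK)
F_max = 312·π·5.6³/(8·61.0·1.1232) = 1.7213e+05/548.14 = 314.03 N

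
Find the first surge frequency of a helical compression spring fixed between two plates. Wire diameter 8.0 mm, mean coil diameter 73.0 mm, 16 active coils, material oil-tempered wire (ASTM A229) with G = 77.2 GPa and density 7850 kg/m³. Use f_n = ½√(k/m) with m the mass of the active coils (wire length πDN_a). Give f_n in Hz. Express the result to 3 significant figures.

k = Gd⁴/(8D³N_a) = (77.2×10³)(8.0⁴)/(8·73.0³·16) = 6.3504 N/mm = 6350.4 N/m
Wire length L = πDN_a = π·73.0·16 = 3669.4 mm
m = ρ·(πd²/4)·L = 7850 × 50.265×10⁻⁶ m² × 3.6694 m = 1.4479 kg
f_n = ½√(k/m) = 0.5·√(6350.4/1.4479) = 0.5·√(4386) = 33.113 Hz

33.1 Hz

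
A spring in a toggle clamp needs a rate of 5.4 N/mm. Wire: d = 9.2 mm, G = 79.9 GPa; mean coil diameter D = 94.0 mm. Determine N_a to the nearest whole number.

16

N_a = Gd⁴/(8D³k) = (79.9×10³ × 9.2⁴)/(8 × 94.0³ × 5.4)
    = 5.72398e+08 / 3.58812e+07 = 15.95 → 16 coils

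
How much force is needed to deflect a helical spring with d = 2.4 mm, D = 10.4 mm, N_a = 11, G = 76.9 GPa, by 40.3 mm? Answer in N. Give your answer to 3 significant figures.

k = Gd⁴/(8D³N_a) = (76.9×10³)(2.4⁴)/(8·10.4³·11) = 25.774 N/mm
F = k·δ = 25.774 × 40.3 = 1038.7 N

1040 N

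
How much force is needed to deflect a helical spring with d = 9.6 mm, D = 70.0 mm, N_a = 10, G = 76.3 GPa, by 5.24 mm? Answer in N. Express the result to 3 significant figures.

k = Gd⁴/(8D³N_a) = (76.3×10³)(9.6⁴)/(8·70.0³·10) = 23.617 N/mm
F = k·δ = 23.617 × 5.24 = 123.75 N

124 N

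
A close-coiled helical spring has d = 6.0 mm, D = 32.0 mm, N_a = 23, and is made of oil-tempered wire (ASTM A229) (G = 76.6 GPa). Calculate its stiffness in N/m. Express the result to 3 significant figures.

16500 N/m

k = Gd⁴/(8D³N_a) = (76.6×10³ × 6.0⁴) / (8 × 32.0³ × 23)
  = 9.92736e+07 / 6.02931e+06 = 16.465 N/mm = 16465 N/m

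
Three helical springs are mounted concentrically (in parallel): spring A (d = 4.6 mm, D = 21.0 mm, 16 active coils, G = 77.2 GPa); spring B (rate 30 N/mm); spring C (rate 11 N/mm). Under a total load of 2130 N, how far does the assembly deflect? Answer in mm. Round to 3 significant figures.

30.4 mm

k_A = Gd⁴/(8D³N_a) = (77.2×10³)(4.6⁴)/(8·21.0³·16) = 29.16 N/mm
Parallel: k_eq = 29.16 + 30 + 11 = 70.16 N/mm
δ = F/k_eq = 2130/70.16 = 30.359 mm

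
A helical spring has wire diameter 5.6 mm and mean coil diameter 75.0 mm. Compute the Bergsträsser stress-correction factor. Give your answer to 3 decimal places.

1.099

C = D/d = 75.0/5.6 = 13.3929
K_B = (4C+2)/(4C−3) = 55.571/50.571 = 1.0989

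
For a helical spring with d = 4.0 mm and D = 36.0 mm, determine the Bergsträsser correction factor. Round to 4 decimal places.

1.1515

C = D/d = 36.0/4.0 = 9.0000
K_B = (4C+2)/(4C−3) = 38.000/33.000 = 1.1515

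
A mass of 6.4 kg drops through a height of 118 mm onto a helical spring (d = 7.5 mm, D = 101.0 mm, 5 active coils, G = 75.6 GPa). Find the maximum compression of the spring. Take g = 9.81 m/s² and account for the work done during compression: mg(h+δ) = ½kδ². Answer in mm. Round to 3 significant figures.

62.5 mm

k = Gd⁴/(8D³N_a) = (75.6×10³)(7.5⁴)/(8·101.0³·5) = 5.8042 N/mm
W = mg = 6.4 × 9.81 = 62.784 N
½kδ² − Wδ − Wh = 0 → δ = (W + √(W² + 2kWh))/k
δ = (62.784 + √(3941.8 + 86001))/5.8042 = (62.784 + 299.9)/5.8042 = 62.487 mm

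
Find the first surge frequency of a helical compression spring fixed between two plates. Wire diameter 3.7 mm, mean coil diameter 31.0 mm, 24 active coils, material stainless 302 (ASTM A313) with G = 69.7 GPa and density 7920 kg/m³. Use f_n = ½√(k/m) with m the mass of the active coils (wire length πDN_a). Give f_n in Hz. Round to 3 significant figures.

53.6 Hz

k = Gd⁴/(8D³N_a) = (69.7×10³)(3.7⁴)/(8·31.0³·24) = 2.2838 N/mm = 2283.8 N/m
Wire length L = πDN_a = π·31.0·24 = 2337.3 mm
m = ρ·(πd²/4)·L = 7920 × 10.752×10⁻⁶ m² × 2.3373 m = 0.19904 kg
f_n = ½√(k/m) = 0.5·√(2283.8/0.19904) = 0.5·√(11474) = 53.558 Hz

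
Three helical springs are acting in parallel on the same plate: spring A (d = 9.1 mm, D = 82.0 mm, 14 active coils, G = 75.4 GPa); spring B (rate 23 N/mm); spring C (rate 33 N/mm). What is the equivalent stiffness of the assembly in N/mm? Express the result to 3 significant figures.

k_A = Gd⁴/(8D³N_a) = (75.4×10³)(9.1⁴)/(8·82.0³·14) = 8.3729 N/mm
Parallel: k_eq = 8.3729 + 23 + 33 = 64.373 N/mm

64.4 N/mm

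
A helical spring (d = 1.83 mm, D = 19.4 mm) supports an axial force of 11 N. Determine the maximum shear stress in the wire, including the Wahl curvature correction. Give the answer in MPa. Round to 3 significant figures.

Spring index C = D/d = 19.4/1.83 = 10.6011
K_W = (4C−1)/(4C−4) + 0.615/C = 41.404/38.404 + 0.0580 = 1.1361
τ₀ = 8FD/(πd³) = 8·11·19.4/(π·1.83³) = 1707.2/19.253 = 88.671 MPa
τ_max = K·τ₀ = 1.1361 × 88.671 = 100.74 MPa

101 MPa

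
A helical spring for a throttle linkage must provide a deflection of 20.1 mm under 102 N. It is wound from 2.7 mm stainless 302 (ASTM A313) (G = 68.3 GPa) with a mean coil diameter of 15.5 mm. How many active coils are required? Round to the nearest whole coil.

Required rate k = F/δ = 102/20.1 = 5.0746 N/mm
N_a = Gd⁴/(8D³k) = (68.3×10³ × 2.7⁴)/(8 × 15.5³ × 5.0746)
    = 3.62974e+06 / 151178 = 24.01 → 24 coils

24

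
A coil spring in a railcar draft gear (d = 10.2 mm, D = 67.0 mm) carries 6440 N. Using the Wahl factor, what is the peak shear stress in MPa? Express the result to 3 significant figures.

Spring index C = D/d = 67.0/10.2 = 6.5686
K_W = (4C−1)/(4C−4) + 0.615/C = 25.275/22.275 + 0.0936 = 1.2283
τ₀ = 8FD/(πd³) = 8·6440·67.0/(π·10.2³) = 3.45184e+06/3333.9 = 1035.4 MPa
τ_max = K·τ₀ = 1.2283 × 1035.4 = 1271.8 MPa

1270 MPa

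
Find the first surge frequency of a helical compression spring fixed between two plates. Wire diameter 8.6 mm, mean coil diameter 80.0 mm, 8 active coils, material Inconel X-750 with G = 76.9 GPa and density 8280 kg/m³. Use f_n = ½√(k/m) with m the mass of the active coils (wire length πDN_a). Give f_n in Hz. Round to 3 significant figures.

k = Gd⁴/(8D³N_a) = (76.9×10³)(8.6⁴)/(8·80.0³·8) = 12.837 N/mm = 12837 N/m
Wire length L = πDN_a = π·80.0·8 = 2010.6 mm
m = ρ·(πd²/4)·L = 8280 × 58.088×10⁻⁶ m² × 2.0106 m = 0.96705 kg
f_n = ½√(k/m) = 0.5·√(12837/0.96705) = 0.5·√(13275) = 57.608 Hz

57.6 Hz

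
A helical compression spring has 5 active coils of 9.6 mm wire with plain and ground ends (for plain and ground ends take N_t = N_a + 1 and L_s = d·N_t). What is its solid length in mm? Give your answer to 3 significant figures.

plain and ground ends: N_t = N_a + 1 = 5 + 1 = 6
L_s = d·N_t = 9.6 × 6 = 57.6 mm

57.6 mm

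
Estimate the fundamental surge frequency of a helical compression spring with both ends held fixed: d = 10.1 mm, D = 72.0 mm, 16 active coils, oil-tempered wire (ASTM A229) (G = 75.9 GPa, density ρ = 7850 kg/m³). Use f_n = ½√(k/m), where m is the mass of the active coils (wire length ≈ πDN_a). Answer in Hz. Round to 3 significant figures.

42.6 Hz

k = Gd⁴/(8D³N_a) = (75.9×10³)(10.1⁴)/(8·72.0³·16) = 16.532 N/mm = 16532 N/m
Wire length L = πDN_a = π·72.0·16 = 3619.1 mm
m = ρ·(πd²/4)·L = 7850 × 80.118×10⁻⁶ m² × 3.6191 m = 2.2762 kg
f_n = ½√(k/m) = 0.5·√(16532/2.2762) = 0.5·√(7263) = 42.612 Hz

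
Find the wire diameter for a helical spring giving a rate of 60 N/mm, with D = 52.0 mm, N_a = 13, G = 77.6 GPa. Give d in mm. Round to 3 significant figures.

10.3 mm

d = (8D³N_a·k / G)^(1/4) = (8·52.0³·13·60 / (77.6×10³))^0.25
  = (11307)^0.25 = 10.3118 mm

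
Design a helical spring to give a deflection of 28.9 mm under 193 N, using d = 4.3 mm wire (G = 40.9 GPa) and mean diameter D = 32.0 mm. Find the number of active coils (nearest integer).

Required rate k = F/δ = 193/28.9 = 6.6782 N/mm
N_a = Gd⁴/(8D³k) = (40.9×10³ × 4.3⁴)/(8 × 32.0³ × 6.6782)
    = 1.39829e+07 / 1.75065e+06 = 7.987 → 8 coils

8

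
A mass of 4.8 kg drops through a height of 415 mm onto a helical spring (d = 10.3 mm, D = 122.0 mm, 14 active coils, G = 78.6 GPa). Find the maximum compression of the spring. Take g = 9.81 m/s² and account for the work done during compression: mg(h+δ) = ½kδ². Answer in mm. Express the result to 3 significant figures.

106 mm

k = Gd⁴/(8D³N_a) = (78.6×10³)(10.3⁴)/(8·122.0³·14) = 4.3498 N/mm
W = mg = 4.8 × 9.81 = 47.088 N
½kδ² − Wδ − Wh = 0 → δ = (W + √(W² + 2kWh))/k
δ = (47.088 + √(2217.3 + 170005))/4.3498 = (47.088 + 415)/4.3498 = 106.23 mm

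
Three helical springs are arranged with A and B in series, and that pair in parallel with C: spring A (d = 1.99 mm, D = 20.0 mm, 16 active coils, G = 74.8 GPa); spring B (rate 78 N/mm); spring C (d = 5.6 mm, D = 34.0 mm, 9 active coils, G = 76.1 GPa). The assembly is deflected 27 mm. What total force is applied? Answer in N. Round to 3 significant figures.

k_A = Gd⁴/(8D³N_a) = (74.8×10³)(1.99⁴)/(8·20.0³·16) = 1.1455 N/mm
k_C = Gd⁴/(8D³N_a) = (76.1×10³)(5.6⁴)/(8·34.0³·9) = 26.446 N/mm
Springs A,B series: k_AB = 1/(1/1.1455+1/78) = 1.129 N/mm; parallel with C: k_eq = 1.129+26.446 = 27.575 N/mm
F = k_eq·δ = 27.575·27 = 744.54 N

745 N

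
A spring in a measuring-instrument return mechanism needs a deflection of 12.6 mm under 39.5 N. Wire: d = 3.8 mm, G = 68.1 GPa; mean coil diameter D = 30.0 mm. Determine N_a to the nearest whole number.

Required rate k = F/δ = 39.5/12.6 = 3.1349 N/mm
N_a = Gd⁴/(8D³k) = (68.1×10³ × 3.8⁴)/(8 × 30.0³ × 3.1349)
    = 1.41998e+07 / 677143 = 20.97 → 21 coils

21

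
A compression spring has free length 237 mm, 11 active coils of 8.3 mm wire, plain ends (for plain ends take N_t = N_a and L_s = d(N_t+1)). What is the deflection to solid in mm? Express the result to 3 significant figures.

N_t = 11; L_s = 8.3·12 = 99.6 mm
δ_solid = L₀ − L_s = 237 − 99.6 = 137.4 mm

137 mm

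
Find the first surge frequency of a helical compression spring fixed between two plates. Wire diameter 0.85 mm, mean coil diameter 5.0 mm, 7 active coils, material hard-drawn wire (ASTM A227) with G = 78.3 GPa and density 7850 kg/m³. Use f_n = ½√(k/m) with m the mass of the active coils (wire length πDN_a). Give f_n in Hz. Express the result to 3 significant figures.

1730 Hz

k = Gd⁴/(8D³N_a) = (78.3×10³)(0.85⁴)/(8·5.0³·7) = 5.839 N/mm = 5839 N/m
Wire length L = πDN_a = π·5.0·7 = 109.96 mm
m = ρ·(πd²/4)·L = 7850 × 0.56745×10⁻⁶ m² × 0.10996 m = 0.0004898 kg
f_n = ½√(k/m) = 0.5·√(5839/0.0004898) = 0.5·√(1.1921e+07) = 1726.4 Hz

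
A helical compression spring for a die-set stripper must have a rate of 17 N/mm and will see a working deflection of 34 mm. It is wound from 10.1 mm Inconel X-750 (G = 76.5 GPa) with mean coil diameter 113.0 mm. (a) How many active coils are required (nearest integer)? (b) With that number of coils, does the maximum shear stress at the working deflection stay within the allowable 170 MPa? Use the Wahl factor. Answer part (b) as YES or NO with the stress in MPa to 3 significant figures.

N_a = Gd⁴/(8D³k) = (76.5×10³)(10.1⁴)/(8·113.0³·17) = 4.057 → N_a = 4
Actual rate k = Gd⁴/(8D³·4) = 17.241 N/mm
Working load F = kδ = 17.241·34 = 586.19 N
C = 113.0/10.1 = 11.1881; K_W = (4C−1)/(4C−4)+0.615/C = 1.1286
τ_max = K_W·8FD/(πd³) = 1.1286·163.72 = 184.77 MPa
τ_max > 170 MPa → exceeds allowable

(a) 4 coils; (b) NO, τ_max = 185 MPa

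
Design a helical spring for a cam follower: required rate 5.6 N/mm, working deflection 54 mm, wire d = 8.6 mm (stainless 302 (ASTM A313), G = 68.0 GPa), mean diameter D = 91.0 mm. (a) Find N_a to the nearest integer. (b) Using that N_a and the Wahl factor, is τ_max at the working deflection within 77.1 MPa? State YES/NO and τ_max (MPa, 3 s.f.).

N_a = Gd⁴/(8D³k) = (68.0×10³)(8.6⁴)/(8·91.0³·5.6) = 11.02 → N_a = 11
Actual rate k = Gd⁴/(8D³·11) = 5.6091 N/mm
Working load F = kδ = 5.6091·54 = 302.89 N
C = 91.0/8.6 = 10.5814; K_W = (4C−1)/(4C−4)+0.615/C = 1.1364
τ_max = K_W·8FD/(πd³) = 1.1364·110.35 = 125.4 MPa
τ_max > 77.1 MPa → exceeds allowable

(a) 11 coils; (b) NO, τ_max = 125 MPa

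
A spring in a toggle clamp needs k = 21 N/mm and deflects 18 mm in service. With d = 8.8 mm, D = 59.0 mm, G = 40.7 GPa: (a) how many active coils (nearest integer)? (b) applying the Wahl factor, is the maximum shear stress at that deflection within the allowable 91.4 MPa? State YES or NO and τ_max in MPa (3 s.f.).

N_a = Gd⁴/(8D³k) = (40.7×10³)(8.8⁴)/(8·59.0³·21) = 7.074 → N_a = 7
Actual rate k = Gd⁴/(8D³·7) = 21.222 N/mm
Working load F = kδ = 21.222·18 = 381.99 N
C = 59.0/8.8 = 6.7045; K_W = (4C−1)/(4C−4)+0.615/C = 1.2232
τ_max = K_W·8FD/(πd³) = 1.2232·84.217 = 103.01 MPa
τ_max > 91.4 MPa → exceeds allowable

(a) 7 coils; (b) NO, τ_max = 103 MPa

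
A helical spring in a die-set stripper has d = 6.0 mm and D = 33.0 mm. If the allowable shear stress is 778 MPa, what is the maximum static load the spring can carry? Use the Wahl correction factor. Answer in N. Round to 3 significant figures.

1560 N

C = D/d = 33.0/6.0 = 5.5000
K_W = (4C−1)/(4C−4) + 0.615/C = 21.000/18.000 + 0.1118 = 1.2785
τ_max = K·8FD/(πd³) → F_max = τ_allow·πd³/(8DK)
F_max = 778·π·6.0³/(8·33.0·1.2785) = 5.2794e+05/337.52 = 1564.2 N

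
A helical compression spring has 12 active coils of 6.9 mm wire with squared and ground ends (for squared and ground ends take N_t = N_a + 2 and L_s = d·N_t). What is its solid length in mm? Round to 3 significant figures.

squared and ground ends: N_t = N_a + 2 = 12 + 2 = 14
L_s = d·N_t = 6.9 × 14 = 96.6 mm

96.6 mm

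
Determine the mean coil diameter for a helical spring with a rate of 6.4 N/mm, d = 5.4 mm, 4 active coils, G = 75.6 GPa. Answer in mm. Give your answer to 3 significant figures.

68.0 mm

D = (Gd⁴/(8N_a·k))^(1/3) = (75.6×10³·5.4⁴/(8·4·6.4))^(1/3)
  = (313882)^(1/3) = 67.9604 mm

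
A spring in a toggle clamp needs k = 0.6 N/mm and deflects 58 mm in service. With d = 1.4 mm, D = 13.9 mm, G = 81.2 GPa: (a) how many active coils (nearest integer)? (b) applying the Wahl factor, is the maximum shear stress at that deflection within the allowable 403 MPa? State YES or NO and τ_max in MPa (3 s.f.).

(a) 24 coils; (b) NO, τ_max = 519 MPa

N_a = Gd⁴/(8D³k) = (81.2×10³)(1.4⁴)/(8·13.9³·0.6) = 24.2 → N_a = 24
Actual rate k = Gd⁴/(8D³·24) = 0.60495 N/mm
Working load F = kδ = 0.60495·58 = 35.087 N
C = 13.9/1.4 = 9.9286; K_W = (4C−1)/(4C−4)+0.615/C = 1.1459
τ_max = K_W·8FD/(πd³) = 1.1459·452.61 = 518.66 MPa
τ_max > 403 MPa → exceeds allowable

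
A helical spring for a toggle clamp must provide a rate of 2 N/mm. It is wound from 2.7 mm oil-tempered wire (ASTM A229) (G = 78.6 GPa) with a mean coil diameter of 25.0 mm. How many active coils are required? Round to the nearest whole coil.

N_a = Gd⁴/(8D³k) = (78.6×10³ × 2.7⁴)/(8 × 25.0³ × 2)
    = 4.17713e+06 / 250000 = 16.71 → 17 coils

17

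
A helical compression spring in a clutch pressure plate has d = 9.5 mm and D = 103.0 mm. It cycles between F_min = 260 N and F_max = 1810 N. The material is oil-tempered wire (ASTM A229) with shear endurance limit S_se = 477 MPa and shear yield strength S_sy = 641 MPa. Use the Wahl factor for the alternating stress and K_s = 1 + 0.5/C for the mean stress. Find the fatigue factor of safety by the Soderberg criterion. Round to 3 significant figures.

C = D/d = 103.0/9.5 = 10.8421; K_W = (4C−1)/(4C−4)+0.615/C = 1.1329; K_s = 1+0.5/C = 1.0461
F_a = (F_max−F_min)/2 = 775 N; F_m = (F_max+F_min)/2 = 1035 N
τ_a = K_W·8F_aD/(πd³) = 1.1329 × 237.09 = 268.6 MPa
τ_m = K_s·8F_mD/(πd³) = 1.0461 × 316.63 = 331.23 MPa
Soderberg: 1/n_f = τ_a/S_se + τ_m/S_sy = 268.6/477 + 331.23/641 = 0.56311 + 0.51674 = 1.0798
n_f = 1/1.0798 = 0.9261

0.926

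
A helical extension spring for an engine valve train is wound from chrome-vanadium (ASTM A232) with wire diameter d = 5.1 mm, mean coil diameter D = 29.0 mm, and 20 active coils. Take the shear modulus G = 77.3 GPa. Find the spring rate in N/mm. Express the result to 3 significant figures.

k = Gd⁴/(8D³N_a) = (77.3×10³ × 5.1⁴) / (8 × 29.0³ × 20)
  = 5.2295e+07 / 3.90224e+06 = 13.401 N/mm

13.4 N/mm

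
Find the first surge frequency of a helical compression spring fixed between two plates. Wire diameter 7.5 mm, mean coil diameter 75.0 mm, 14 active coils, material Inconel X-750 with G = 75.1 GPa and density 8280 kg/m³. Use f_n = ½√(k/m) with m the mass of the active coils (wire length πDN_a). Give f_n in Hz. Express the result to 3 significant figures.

k = Gd⁴/(8D³N_a) = (75.1×10³)(7.5⁴)/(8·75.0³·14) = 5.029 N/mm = 5029 N/m
Wire length L = πDN_a = π·75.0·14 = 3298.7 mm
m = ρ·(πd²/4)·L = 8280 × 44.179×10⁻⁶ m² × 3.2987 m = 1.2067 kg
f_n = ½√(k/m) = 0.5·√(5029/1.2067) = 0.5·√(4167.7) = 32.279 Hz

32.3 Hz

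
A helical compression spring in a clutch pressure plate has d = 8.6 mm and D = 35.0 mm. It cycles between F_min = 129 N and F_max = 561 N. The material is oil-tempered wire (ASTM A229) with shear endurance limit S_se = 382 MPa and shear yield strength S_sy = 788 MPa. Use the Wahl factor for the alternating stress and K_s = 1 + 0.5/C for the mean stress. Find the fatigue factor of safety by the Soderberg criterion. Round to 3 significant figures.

C = D/d = 35.0/8.6 = 4.0698; K_W = (4C−1)/(4C−4)+0.615/C = 1.3954; K_s = 1+0.5/C = 1.1229
F_a = (F_max−F_min)/2 = 216 N; F_m = (F_max+F_min)/2 = 345 N
τ_a = K_W·8F_aD/(πd³) = 1.3954 × 30.267 = 42.235 MPa
τ_m = K_s·8F_mD/(πd³) = 1.1229 × 48.343 = 54.282 MPa
Soderberg: 1/n_f = τ_a/S_se + τ_m/S_sy = 42.235/382 + 54.282/788 = 0.11056 + 0.06889 = 0.17945
n_f = 1/0.17945 = 5.573

5.57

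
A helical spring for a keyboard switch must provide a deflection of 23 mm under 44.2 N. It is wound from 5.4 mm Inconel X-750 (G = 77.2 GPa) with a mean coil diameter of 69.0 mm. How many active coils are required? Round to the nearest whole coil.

13

Required rate k = F/δ = 44.2/23 = 1.9217 N/mm
N_a = Gd⁴/(8D³k) = (77.2×10³ × 5.4⁴)/(8 × 69.0³ × 1.9217)
    = 6.56436e+07 / 5.05047e+06 = 13 → 13 coils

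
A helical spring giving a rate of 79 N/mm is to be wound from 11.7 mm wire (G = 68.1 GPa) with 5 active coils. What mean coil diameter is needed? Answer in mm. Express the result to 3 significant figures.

D = (Gd⁴/(8N_a·k))^(1/3) = (68.1×10³·11.7⁴/(8·5·79))^(1/3)
  = (403835)^(1/3) = 73.9153 mm

73.9 mm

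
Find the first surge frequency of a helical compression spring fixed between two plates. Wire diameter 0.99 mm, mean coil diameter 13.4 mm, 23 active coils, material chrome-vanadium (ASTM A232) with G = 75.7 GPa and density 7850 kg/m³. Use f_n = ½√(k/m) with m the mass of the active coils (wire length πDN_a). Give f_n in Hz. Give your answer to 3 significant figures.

k = Gd⁴/(8D³N_a) = (75.7×10³)(0.99⁴)/(8·13.4³·23) = 0.16425 N/mm = 164.25 N/m
Wire length L = πDN_a = π·13.4·23 = 968.24 mm
m = ρ·(πd²/4)·L = 7850 × 0.76977×10⁻⁶ m² × 0.96824 m = 0.0058508 kg
f_n = ½√(k/m) = 0.5·√(164.25/0.0058508) = 0.5·√(28073) = 83.775 Hz

83.8 Hz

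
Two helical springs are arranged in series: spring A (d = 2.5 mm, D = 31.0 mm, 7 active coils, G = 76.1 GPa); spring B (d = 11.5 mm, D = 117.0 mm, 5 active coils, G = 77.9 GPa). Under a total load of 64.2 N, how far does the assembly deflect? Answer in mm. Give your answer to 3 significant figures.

k_A = Gd⁴/(8D³N_a) = (76.1×10³)(2.5⁴)/(8·31.0³·7) = 1.7819 N/mm
k_B = Gd⁴/(8D³N_a) = (77.9×10³)(11.5⁴)/(8·117.0³·5) = 21.267 N/mm
Series: 1/k_eq = 1/1.7819 + 1/21.267 = 0.60823; k_eq = 1.6441 N/mm
δ = F/k_eq = 64.2/1.6441 = 39.049 mm

39.0 mm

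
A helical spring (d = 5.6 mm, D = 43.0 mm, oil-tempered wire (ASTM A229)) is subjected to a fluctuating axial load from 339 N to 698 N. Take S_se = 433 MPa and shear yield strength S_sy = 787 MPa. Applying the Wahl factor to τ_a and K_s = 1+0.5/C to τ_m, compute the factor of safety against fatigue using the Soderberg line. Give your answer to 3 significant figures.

1.34

C = D/d = 43.0/5.6 = 7.6786; K_W = (4C−1)/(4C−4)+0.615/C = 1.1924; K_s = 1+0.5/C = 1.0651
F_a = (F_max−F_min)/2 = 179.5 N; F_m = (F_max+F_min)/2 = 518.5 N
τ_a = K_W·8F_aD/(πd³) = 1.1924 × 111.92 = 133.45 MPa
τ_m = K_s·8F_mD/(πd³) = 1.0651 × 323.29 = 344.34 MPa
Soderberg: 1/n_f = τ_a/S_se + τ_m/S_sy = 133.45/433 + 344.34/787 = 0.30821 + 0.43754 = 0.74574
n_f = 1/0.74574 = 1.341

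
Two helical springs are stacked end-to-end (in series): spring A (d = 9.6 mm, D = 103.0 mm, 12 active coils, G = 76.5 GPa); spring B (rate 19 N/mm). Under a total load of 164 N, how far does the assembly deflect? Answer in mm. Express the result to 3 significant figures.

k_A = Gd⁴/(8D³N_a) = (76.5×10³)(9.6⁴)/(8·103.0³·12) = 6.1939 N/mm
Series: 1/k_eq = 1/6.1939 + 1/19 = 0.21408; k_eq = 4.6711 N/mm
δ = F/k_eq = 164/4.6711 = 35.109 mm

35.1 mm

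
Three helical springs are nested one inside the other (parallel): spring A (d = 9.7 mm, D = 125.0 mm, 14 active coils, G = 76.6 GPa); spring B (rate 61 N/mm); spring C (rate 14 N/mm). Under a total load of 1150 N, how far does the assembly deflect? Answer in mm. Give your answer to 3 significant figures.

14.7 mm

k_A = Gd⁴/(8D³N_a) = (76.6×10³)(9.7⁴)/(8·125.0³·14) = 3.1 N/mm
Parallel: k_eq = 3.1 + 61 + 14 = 78.1 N/mm
δ = F/k_eq = 1150/78.1 = 14.725 mm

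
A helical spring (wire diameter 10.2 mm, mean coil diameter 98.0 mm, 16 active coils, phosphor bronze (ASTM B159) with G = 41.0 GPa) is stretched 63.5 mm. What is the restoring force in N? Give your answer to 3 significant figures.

234 N

k = Gd⁴/(8D³N_a) = (41.0×10³)(10.2⁴)/(8·98.0³·16) = 3.6838 N/mm
F = k·δ = 3.6838 × 63.5 = 233.92 N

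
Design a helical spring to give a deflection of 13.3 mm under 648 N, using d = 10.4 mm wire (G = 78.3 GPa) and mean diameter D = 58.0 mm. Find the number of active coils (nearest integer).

12

Required rate k = F/δ = 648/13.3 = 48.722 N/mm
N_a = Gd⁴/(8D³k) = (78.3×10³ × 10.4⁴)/(8 × 58.0³ × 48.722)
    = 9.15999e+08 / 7.60497e+07 = 12.04 → 12 coils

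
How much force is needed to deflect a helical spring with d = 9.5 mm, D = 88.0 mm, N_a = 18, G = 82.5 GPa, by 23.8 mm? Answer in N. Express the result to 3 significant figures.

k = Gd⁴/(8D³N_a) = (82.5×10³)(9.5⁴)/(8·88.0³·18) = 6.8476 N/mm
F = k·δ = 6.8476 × 23.8 = 162.97 N

163 N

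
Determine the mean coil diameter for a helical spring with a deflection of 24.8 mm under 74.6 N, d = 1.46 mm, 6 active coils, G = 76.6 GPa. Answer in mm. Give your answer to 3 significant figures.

Required rate k = F/δ = 74.6/24.8 = 3.0081 N/mm
D = (Gd⁴/(8N_a·k))^(1/3) = (76.6×10³·1.46⁴/(8·6·3.0081))^(1/3)
  = (2410.53)^(1/3) = 13.4082 mm

13.4 mm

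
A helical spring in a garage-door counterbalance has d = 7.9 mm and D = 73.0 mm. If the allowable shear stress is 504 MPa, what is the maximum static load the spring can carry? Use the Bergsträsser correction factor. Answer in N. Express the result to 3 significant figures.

C = D/d = 73.0/7.9 = 9.2405
K_B = (4C+2)/(4C−3) = 38.962/33.962 = 1.1472
τ_max = K·8FD/(πd³) → F_max = τ_allow·πd³/(8DK)
F_max = 504·π·7.9³/(8·73.0·1.1472) = 7.8066e+05/669.98 = 1165.2 N

1170 N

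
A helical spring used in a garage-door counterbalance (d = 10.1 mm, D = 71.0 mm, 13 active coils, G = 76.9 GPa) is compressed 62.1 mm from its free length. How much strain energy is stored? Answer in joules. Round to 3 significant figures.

k = Gd⁴/(8D³N_a) = (76.9×10³)(10.1⁴)/(8·71.0³·13) = 21.498 N/mm
U = ½kδ² = 0.5 × 21.498 × 62.1² = 41453 N·mm = 41.453 J

41.5 J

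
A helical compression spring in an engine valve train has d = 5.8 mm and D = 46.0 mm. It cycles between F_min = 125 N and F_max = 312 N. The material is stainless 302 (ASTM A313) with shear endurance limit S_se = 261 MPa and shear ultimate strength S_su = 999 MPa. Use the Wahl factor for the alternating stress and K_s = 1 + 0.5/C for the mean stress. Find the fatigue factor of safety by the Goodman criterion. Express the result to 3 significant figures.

2.53

C = D/d = 46.0/5.8 = 7.9310; K_W = (4C−1)/(4C−4)+0.615/C = 1.1858; K_s = 1+0.5/C = 1.0630
F_a = (F_max−F_min)/2 = 93.5 N; F_m = (F_max+F_min)/2 = 218.5 N
τ_a = K_W·8F_aD/(πd³) = 1.1858 × 56.134 = 66.561 MPa
τ_m = K_s·8F_mD/(πd³) = 1.0630 × 131.18 = 139.45 MPa
Goodman: 1/n_f = τ_a/S_se + τ_m/S_su = 66.561/261 + 139.45/999 = 0.25502 + 0.13959 = 0.39461
n_f = 1/0.39461 = 2.534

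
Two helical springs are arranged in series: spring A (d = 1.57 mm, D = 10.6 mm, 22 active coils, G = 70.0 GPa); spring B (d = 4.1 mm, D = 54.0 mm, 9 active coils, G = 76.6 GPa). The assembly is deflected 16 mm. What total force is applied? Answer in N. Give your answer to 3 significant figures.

15.7 N

k_A = Gd⁴/(8D³N_a) = (70.0×10³)(1.57⁴)/(8·10.6³·22) = 2.0289 N/mm
k_B = Gd⁴/(8D³N_a) = (76.6×10³)(4.1⁴)/(8·54.0³·9) = 1.9092 N/mm
Series: 1/k_eq = 1/2.0289 + 1/1.9092 = 1.0167; k_eq = 0.98362 N/mm
F = k_eq·δ = 0.98362·16 = 15.738 N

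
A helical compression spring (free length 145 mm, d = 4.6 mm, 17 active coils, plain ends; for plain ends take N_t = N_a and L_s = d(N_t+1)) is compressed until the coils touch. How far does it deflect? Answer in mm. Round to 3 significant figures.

N_t = 17; L_s = 4.6·18 = 82.8 mm
δ_solid = L₀ − L_s = 145 − 82.8 = 62.2 mm

62.2 mm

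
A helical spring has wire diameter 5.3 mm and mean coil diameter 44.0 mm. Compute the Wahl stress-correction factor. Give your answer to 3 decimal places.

1.177

C = D/d = 44.0/5.3 = 8.3019
K_W = (4C−1)/(4C−4) + 0.615/C = 32.208/29.208 + 0.0741 = 1.1768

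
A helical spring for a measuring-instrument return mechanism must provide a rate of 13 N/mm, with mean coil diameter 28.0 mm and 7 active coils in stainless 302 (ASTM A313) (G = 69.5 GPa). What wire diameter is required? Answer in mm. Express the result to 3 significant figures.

3.89 mm

d = (8D³N_a·k / G)^(1/4) = (8·28.0³·7·13 / (69.5×10³))^0.25
  = (229.94)^0.25 = 3.8941 mm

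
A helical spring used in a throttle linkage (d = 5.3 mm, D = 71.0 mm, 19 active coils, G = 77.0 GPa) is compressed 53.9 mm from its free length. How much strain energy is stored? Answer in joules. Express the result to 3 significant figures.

k = Gd⁴/(8D³N_a) = (77.0×10³)(5.3⁴)/(8·71.0³·19) = 1.1168 N/mm
U = ½kδ² = 0.5 × 1.1168 × 53.9² = 1622.3 N·mm = 1.6223 J

1.62 J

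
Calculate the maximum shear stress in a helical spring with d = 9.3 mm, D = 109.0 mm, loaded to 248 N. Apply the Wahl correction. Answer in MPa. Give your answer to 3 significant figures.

96.1 MPa

Spring index C = D/d = 109.0/9.3 = 11.7204
K_W = (4C−1)/(4C−4) + 0.615/C = 45.882/42.882 + 0.0525 = 1.1224
τ₀ = 8FD/(πd³) = 8·248·109.0/(π·9.3³) = 216256/2527 = 85.579 MPa
τ_max = K·τ₀ = 1.1224 × 85.579 = 96.057 MPa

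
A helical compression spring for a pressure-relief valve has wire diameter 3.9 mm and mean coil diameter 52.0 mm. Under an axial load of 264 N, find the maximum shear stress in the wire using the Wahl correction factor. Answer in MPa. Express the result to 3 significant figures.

652 MPa

Spring index C = D/d = 52.0/3.9 = 13.3333
K_W = (4C−1)/(4C−4) + 0.615/C = 52.333/49.333 + 0.0461 = 1.1069
τ₀ = 8FD/(πd³) = 8·264·52.0/(π·3.9³) = 109824/186.36 = 589.32 MPa
τ_max = K·τ₀ = 1.1069 × 589.32 = 652.34 MPa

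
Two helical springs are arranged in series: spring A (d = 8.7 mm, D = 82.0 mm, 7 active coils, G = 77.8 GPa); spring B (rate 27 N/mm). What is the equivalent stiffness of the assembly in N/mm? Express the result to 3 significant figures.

9.41 N/mm

k_A = Gd⁴/(8D³N_a) = (77.8×10³)(8.7⁴)/(8·82.0³·7) = 14.435 N/mm
Series: 1/k_eq = 1/14.435 + 1/27 = 0.10631; k_eq = 9.4063 N/mm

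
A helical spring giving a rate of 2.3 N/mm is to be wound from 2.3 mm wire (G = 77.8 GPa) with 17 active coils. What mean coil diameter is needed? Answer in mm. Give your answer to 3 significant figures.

19.1 mm

D = (Gd⁴/(8N_a·k))^(1/3) = (77.8×10³·2.3⁴/(8·17·2.3))^(1/3)
  = (6960.24)^(1/3) = 19.0930 mm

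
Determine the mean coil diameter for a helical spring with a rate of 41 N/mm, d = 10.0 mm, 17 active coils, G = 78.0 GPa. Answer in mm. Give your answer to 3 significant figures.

D = (Gd⁴/(8N_a·k))^(1/3) = (78.0×10³·10.0⁴/(8·17·41))^(1/3)
  = (139885)^(1/3) = 51.9107 mm

51.9 mm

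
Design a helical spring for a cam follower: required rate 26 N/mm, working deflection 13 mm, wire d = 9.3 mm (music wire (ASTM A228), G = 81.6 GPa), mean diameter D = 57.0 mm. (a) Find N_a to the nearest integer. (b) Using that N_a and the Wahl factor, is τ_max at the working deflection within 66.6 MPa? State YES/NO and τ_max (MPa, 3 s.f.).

(a) 16 coils; (b) NO, τ_max = 75.3 MPa

N_a = Gd⁴/(8D³k) = (81.6×10³)(9.3⁴)/(8·57.0³·26) = 15.85 → N_a = 16
Actual rate k = Gd⁴/(8D³·16) = 25.751 N/mm
Working load F = kδ = 25.751·13 = 334.76 N
C = 57.0/9.3 = 6.1290; K_W = (4C−1)/(4C−4)+0.615/C = 1.2466
τ_max = K_W·8FD/(πd³) = 1.2466·60.408 = 75.303 MPa
τ_max > 66.6 MPa → exceeds allowable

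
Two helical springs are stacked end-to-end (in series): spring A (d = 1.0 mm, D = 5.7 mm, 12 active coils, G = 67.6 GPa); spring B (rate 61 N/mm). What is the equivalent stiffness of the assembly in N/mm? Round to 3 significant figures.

k_A = Gd⁴/(8D³N_a) = (67.6×10³)(1.0⁴)/(8·5.7³·12) = 3.8023 N/mm
Series: 1/k_eq = 1/3.8023 + 1/61 = 0.27939; k_eq = 3.5792 N/mm

3.58 N/mm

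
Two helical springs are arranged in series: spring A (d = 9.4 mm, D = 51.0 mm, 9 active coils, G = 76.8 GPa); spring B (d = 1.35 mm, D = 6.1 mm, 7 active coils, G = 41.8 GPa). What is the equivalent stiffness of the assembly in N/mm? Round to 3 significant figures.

9.30 N/mm

k_A = Gd⁴/(8D³N_a) = (76.8×10³)(9.4⁴)/(8·51.0³·9) = 62.781 N/mm
k_B = Gd⁴/(8D³N_a) = (41.8×10³)(1.35⁴)/(8·6.1³·7) = 10.923 N/mm
Series: 1/k_eq = 1/62.781 + 1/10.923 = 0.10748; k_eq = 9.3041 N/mm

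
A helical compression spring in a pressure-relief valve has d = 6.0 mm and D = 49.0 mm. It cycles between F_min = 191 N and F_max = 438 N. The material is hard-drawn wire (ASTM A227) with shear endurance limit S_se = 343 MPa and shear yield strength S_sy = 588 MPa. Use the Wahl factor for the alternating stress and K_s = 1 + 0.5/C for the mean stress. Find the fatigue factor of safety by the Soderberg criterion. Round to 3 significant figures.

1.74

C = D/d = 49.0/6.0 = 8.1667; K_W = (4C−1)/(4C−4)+0.615/C = 1.1800; K_s = 1+0.5/C = 1.0612
F_a = (F_max−F_min)/2 = 123.5 N; F_m = (F_max+F_min)/2 = 314.5 N
τ_a = K_W·8F_aD/(πd³) = 1.1800 × 71.343 = 84.181 MPa
τ_m = K_s·8F_mD/(πd³) = 1.0612 × 181.68 = 192.8 MPa
Soderberg: 1/n_f = τ_a/S_se + τ_m/S_sy = 84.181/343 + 192.8/588 = 0.24543 + 0.32789 = 0.57332
n_f = 1/0.57332 = 1.744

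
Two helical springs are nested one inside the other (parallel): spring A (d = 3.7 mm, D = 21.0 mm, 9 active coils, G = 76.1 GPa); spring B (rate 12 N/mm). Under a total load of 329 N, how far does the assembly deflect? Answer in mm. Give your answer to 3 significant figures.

k_A = Gd⁴/(8D³N_a) = (76.1×10³)(3.7⁴)/(8·21.0³·9) = 21.39 N/mm
Parallel: k_eq = 21.39 + 12 = 33.39 N/mm
δ = F/k_eq = 329/33.39 = 9.8534 mm

9.85 mm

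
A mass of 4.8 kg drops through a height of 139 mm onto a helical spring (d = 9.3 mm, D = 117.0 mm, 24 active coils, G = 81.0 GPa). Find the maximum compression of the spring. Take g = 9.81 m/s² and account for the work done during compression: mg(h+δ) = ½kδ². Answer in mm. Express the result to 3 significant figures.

k = Gd⁴/(8D³N_a) = (81.0×10³)(9.3⁴)/(8·117.0³·24) = 1.9704 N/mm
W = mg = 4.8 × 9.81 = 47.088 N
½kδ² − Wδ − Wh = 0 → δ = (W + √(W² + 2kWh))/k
δ = (47.088 + √(2217.3 + 25793.7))/1.9704 = (47.088 + 167.36)/1.9704 = 108.84 mm

109 mm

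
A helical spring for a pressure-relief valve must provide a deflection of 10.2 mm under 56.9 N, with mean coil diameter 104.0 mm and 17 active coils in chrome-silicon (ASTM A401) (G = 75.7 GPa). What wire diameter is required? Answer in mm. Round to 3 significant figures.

Required rate k = F/δ = 56.9/10.2 = 5.5784 N/mm
d = (8D³N_a·k / G)^(1/4) = (8·104.0³·17·5.5784 / (75.7×10³))^0.25
  = (11273)^0.25 = 10.3042 mm

10.3 mm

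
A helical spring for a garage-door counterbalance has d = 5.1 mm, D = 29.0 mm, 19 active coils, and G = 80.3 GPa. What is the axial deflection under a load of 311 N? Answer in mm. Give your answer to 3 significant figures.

k = Gd⁴/(8D³N_a) = (80.3×10³)(5.1⁴)/(8·29.0³·19) = 14.654 N/mm
δ = F/k = 311 / 14.654 = 21.223 mm

21.2 mm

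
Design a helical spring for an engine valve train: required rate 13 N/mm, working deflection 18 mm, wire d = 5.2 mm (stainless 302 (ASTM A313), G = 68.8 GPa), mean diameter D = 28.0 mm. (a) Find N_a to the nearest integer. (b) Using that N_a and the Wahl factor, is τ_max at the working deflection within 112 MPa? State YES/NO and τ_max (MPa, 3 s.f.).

(a) 22 coils; (b) NO, τ_max = 153 MPa

N_a = Gd⁴/(8D³k) = (68.8×10³)(5.2⁴)/(8·28.0³·13) = 22.03 → N_a = 22
Actual rate k = Gd⁴/(8D³·22) = 13.02 N/mm
Working load F = kδ = 13.02·18 = 234.36 N
C = 28.0/5.2 = 5.3846; K_W = (4C−1)/(4C−4)+0.615/C = 1.2853
τ_max = K_W·8FD/(πd³) = 1.2853·118.84 = 152.75 MPa
τ_max > 112 MPa → exceeds allowable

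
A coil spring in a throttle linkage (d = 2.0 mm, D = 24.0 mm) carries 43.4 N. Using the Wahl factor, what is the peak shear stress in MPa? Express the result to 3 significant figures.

Spring index C = D/d = 24.0/2.0 = 12.0000
K_W = (4C−1)/(4C−4) + 0.615/C = 47.000/44.000 + 0.0512 = 1.1194
τ₀ = 8FD/(πd³) = 8·43.4·24.0/(π·2.0³) = 8332.8/25.133 = 331.55 MPa
τ_max = K·τ₀ = 1.1194 × 331.55 = 371.15 MPa

371 MPa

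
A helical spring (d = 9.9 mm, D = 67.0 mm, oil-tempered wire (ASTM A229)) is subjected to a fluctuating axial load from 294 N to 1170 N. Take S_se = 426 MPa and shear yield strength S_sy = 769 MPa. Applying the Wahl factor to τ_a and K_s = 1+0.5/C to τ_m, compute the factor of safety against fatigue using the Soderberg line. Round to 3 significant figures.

2.50

C = D/d = 67.0/9.9 = 6.7677; K_W = (4C−1)/(4C−4)+0.615/C = 1.2209; K_s = 1+0.5/C = 1.0739
F_a = (F_max−F_min)/2 = 438 N; F_m = (F_max+F_min)/2 = 732 N
τ_a = K_W·8F_aD/(πd³) = 1.2209 × 77.016 = 94.03 MPa
τ_m = K_s·8F_mD/(πd³) = 1.0739 × 128.71 = 138.22 MPa
Soderberg: 1/n_f = τ_a/S_se + τ_m/S_sy = 94.03/426 + 138.22/769 = 0.22073 + 0.17974 = 0.40047
n_f = 1/0.40047 = 2.497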